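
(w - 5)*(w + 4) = w^2 - w - 20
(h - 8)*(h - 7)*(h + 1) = h^3 - 14*h^2 + 41*h + 56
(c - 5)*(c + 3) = c^2 - 2*c - 15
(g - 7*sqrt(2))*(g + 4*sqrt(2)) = g^2 - 3*sqrt(2)*g - 56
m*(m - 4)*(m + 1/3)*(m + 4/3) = m^4 - 7*m^3/3 - 56*m^2/9 - 16*m/9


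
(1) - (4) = -3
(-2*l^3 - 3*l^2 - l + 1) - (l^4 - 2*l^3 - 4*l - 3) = -l^4 - 3*l^2 + 3*l + 4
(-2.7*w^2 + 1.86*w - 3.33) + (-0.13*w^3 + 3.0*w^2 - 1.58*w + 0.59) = -0.13*w^3 + 0.3*w^2 + 0.28*w - 2.74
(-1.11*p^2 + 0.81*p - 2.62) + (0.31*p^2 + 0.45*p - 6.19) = -0.8*p^2 + 1.26*p - 8.81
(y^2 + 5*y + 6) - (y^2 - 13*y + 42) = 18*y - 36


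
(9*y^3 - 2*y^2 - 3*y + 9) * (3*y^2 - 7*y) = 27*y^5 - 69*y^4 + 5*y^3 + 48*y^2 - 63*y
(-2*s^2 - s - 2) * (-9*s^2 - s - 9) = 18*s^4 + 11*s^3 + 37*s^2 + 11*s + 18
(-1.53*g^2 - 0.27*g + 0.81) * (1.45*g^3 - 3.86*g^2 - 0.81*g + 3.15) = -2.2185*g^5 + 5.5143*g^4 + 3.456*g^3 - 7.7274*g^2 - 1.5066*g + 2.5515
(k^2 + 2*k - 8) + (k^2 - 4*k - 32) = 2*k^2 - 2*k - 40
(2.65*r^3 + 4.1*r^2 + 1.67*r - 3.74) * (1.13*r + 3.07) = 2.9945*r^4 + 12.7685*r^3 + 14.4741*r^2 + 0.9007*r - 11.4818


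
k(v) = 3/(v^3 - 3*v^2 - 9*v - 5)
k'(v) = 3*(-3*v^2 + 6*v + 9)/(v^3 - 3*v^2 - 9*v - 5)^2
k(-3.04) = -0.09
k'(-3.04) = -0.10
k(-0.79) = -11.75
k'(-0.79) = 109.87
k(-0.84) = -20.07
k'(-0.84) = 247.39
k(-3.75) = -0.05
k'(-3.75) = -0.04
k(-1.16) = -19.02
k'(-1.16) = -240.89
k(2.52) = -0.10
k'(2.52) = 0.02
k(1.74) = -0.12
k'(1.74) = 0.05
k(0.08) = -0.52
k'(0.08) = 0.86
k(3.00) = -0.09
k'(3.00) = 0.00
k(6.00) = 0.06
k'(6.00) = -0.08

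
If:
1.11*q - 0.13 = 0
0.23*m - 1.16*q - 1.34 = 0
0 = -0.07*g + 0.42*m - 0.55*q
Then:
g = 37.58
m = 6.42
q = 0.12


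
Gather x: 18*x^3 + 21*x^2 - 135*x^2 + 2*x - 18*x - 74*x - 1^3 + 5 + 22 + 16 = 18*x^3 - 114*x^2 - 90*x + 42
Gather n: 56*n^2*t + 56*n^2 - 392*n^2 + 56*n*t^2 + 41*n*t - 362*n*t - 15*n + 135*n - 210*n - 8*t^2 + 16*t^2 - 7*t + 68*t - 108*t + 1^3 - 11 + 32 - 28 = n^2*(56*t - 336) + n*(56*t^2 - 321*t - 90) + 8*t^2 - 47*t - 6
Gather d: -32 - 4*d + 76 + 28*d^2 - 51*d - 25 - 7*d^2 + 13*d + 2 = 21*d^2 - 42*d + 21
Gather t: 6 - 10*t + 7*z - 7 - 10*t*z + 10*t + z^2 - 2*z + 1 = -10*t*z + z^2 + 5*z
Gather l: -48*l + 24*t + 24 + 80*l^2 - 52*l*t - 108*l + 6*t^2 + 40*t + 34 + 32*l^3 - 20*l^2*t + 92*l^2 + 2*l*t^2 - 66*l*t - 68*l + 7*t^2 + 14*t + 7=32*l^3 + l^2*(172 - 20*t) + l*(2*t^2 - 118*t - 224) + 13*t^2 + 78*t + 65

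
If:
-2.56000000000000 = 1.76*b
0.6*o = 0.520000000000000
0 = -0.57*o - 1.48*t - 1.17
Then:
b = -1.45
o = 0.87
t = -1.12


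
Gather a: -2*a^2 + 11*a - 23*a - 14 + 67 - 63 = -2*a^2 - 12*a - 10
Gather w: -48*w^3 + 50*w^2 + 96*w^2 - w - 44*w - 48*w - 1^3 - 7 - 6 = -48*w^3 + 146*w^2 - 93*w - 14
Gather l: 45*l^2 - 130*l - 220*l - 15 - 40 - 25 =45*l^2 - 350*l - 80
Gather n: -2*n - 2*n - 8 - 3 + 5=-4*n - 6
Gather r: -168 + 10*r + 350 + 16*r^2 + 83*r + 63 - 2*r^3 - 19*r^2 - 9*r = -2*r^3 - 3*r^2 + 84*r + 245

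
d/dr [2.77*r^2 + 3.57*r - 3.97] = 5.54*r + 3.57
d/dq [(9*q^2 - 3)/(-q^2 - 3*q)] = 3*(-9*q^2 - 2*q - 3)/(q^2*(q^2 + 6*q + 9))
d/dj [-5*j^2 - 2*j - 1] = -10*j - 2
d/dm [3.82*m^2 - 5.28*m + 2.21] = 7.64*m - 5.28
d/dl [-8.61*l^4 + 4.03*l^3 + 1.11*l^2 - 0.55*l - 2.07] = -34.44*l^3 + 12.09*l^2 + 2.22*l - 0.55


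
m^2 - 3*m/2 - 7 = (m - 7/2)*(m + 2)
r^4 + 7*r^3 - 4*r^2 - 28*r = r*(r - 2)*(r + 2)*(r + 7)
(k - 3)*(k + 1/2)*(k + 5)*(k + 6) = k^4 + 17*k^3/2 + k^2 - 183*k/2 - 45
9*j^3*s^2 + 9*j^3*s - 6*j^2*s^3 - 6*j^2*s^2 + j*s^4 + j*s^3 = s*(-3*j + s)^2*(j*s + j)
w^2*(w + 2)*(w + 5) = w^4 + 7*w^3 + 10*w^2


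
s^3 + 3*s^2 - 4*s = s*(s - 1)*(s + 4)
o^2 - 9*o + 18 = (o - 6)*(o - 3)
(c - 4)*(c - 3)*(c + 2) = c^3 - 5*c^2 - 2*c + 24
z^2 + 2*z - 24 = (z - 4)*(z + 6)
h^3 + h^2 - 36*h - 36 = (h - 6)*(h + 1)*(h + 6)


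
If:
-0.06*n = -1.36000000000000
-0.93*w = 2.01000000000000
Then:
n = 22.67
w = -2.16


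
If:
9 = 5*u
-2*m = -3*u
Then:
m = 27/10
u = 9/5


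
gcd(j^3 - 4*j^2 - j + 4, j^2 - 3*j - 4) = j^2 - 3*j - 4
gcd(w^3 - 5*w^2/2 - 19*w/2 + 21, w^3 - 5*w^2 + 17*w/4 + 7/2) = w^2 - 11*w/2 + 7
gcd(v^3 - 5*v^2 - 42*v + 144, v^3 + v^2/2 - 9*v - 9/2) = v - 3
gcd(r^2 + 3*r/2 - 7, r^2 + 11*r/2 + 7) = r + 7/2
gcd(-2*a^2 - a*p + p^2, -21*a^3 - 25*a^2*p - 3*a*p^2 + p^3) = a + p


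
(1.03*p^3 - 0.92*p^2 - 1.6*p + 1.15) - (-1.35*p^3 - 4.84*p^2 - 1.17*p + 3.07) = 2.38*p^3 + 3.92*p^2 - 0.43*p - 1.92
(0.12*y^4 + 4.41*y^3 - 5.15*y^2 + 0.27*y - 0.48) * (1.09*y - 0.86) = 0.1308*y^5 + 4.7037*y^4 - 9.4061*y^3 + 4.7233*y^2 - 0.7554*y + 0.4128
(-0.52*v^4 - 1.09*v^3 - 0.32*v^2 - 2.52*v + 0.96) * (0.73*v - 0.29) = -0.3796*v^5 - 0.6449*v^4 + 0.0825*v^3 - 1.7468*v^2 + 1.4316*v - 0.2784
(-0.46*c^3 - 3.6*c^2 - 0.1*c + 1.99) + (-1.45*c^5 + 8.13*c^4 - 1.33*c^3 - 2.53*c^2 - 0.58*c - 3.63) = -1.45*c^5 + 8.13*c^4 - 1.79*c^3 - 6.13*c^2 - 0.68*c - 1.64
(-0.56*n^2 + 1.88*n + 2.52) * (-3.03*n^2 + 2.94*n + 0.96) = 1.6968*n^4 - 7.3428*n^3 - 2.646*n^2 + 9.2136*n + 2.4192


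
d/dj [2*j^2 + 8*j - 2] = 4*j + 8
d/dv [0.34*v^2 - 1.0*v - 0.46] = 0.68*v - 1.0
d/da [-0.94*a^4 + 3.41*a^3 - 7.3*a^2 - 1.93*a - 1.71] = -3.76*a^3 + 10.23*a^2 - 14.6*a - 1.93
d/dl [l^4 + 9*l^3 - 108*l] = 4*l^3 + 27*l^2 - 108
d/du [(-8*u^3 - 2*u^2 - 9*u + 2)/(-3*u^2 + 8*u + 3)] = (24*u^4 - 128*u^3 - 115*u^2 - 43)/(9*u^4 - 48*u^3 + 46*u^2 + 48*u + 9)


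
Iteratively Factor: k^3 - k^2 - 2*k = (k + 1)*(k^2 - 2*k) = k*(k + 1)*(k - 2)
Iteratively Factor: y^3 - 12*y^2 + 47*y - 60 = (y - 4)*(y^2 - 8*y + 15) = (y - 5)*(y - 4)*(y - 3)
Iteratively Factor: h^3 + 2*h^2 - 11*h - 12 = (h + 1)*(h^2 + h - 12) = (h + 1)*(h + 4)*(h - 3)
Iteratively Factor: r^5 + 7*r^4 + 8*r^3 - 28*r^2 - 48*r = (r + 3)*(r^4 + 4*r^3 - 4*r^2 - 16*r) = r*(r + 3)*(r^3 + 4*r^2 - 4*r - 16) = r*(r - 2)*(r + 3)*(r^2 + 6*r + 8) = r*(r - 2)*(r + 2)*(r + 3)*(r + 4)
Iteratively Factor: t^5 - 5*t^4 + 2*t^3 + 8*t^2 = (t)*(t^4 - 5*t^3 + 2*t^2 + 8*t) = t^2*(t^3 - 5*t^2 + 2*t + 8) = t^2*(t + 1)*(t^2 - 6*t + 8) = t^2*(t - 4)*(t + 1)*(t - 2)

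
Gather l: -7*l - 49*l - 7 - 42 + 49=-56*l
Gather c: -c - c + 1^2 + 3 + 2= 6 - 2*c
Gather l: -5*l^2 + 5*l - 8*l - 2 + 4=-5*l^2 - 3*l + 2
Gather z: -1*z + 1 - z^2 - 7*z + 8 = -z^2 - 8*z + 9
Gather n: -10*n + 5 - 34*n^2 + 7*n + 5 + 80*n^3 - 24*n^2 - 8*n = 80*n^3 - 58*n^2 - 11*n + 10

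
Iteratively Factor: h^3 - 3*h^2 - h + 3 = (h - 1)*(h^2 - 2*h - 3) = (h - 1)*(h + 1)*(h - 3)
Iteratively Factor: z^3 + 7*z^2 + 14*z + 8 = (z + 4)*(z^2 + 3*z + 2) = (z + 2)*(z + 4)*(z + 1)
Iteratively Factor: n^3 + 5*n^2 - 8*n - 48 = (n - 3)*(n^2 + 8*n + 16) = (n - 3)*(n + 4)*(n + 4)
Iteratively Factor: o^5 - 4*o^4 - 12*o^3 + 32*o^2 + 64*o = (o + 2)*(o^4 - 6*o^3 + 32*o) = (o - 4)*(o + 2)*(o^3 - 2*o^2 - 8*o) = (o - 4)^2*(o + 2)*(o^2 + 2*o) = (o - 4)^2*(o + 2)^2*(o)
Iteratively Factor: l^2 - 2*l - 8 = (l + 2)*(l - 4)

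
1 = 1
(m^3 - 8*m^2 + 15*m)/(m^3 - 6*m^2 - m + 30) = m/(m + 2)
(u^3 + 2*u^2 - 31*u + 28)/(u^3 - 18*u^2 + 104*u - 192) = (u^2 + 6*u - 7)/(u^2 - 14*u + 48)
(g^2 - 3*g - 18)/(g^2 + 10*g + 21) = (g - 6)/(g + 7)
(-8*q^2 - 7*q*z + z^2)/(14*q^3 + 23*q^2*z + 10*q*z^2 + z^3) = (-8*q + z)/(14*q^2 + 9*q*z + z^2)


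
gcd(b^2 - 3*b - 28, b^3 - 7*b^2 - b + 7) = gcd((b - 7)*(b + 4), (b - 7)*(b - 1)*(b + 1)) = b - 7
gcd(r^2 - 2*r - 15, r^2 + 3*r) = r + 3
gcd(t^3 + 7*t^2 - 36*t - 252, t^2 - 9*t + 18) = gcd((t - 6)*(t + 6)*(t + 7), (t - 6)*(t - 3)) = t - 6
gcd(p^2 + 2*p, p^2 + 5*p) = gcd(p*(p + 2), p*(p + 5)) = p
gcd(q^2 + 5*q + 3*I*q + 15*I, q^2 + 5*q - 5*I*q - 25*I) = q + 5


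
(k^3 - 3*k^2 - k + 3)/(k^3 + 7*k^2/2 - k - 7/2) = 2*(k - 3)/(2*k + 7)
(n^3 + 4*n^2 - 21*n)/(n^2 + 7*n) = n - 3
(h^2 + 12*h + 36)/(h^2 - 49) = (h^2 + 12*h + 36)/(h^2 - 49)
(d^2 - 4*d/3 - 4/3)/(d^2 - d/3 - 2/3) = (d - 2)/(d - 1)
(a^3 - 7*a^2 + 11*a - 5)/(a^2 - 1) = (a^2 - 6*a + 5)/(a + 1)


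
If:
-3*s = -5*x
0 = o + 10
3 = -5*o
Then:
No Solution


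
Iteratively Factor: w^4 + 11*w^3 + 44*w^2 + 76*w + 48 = (w + 4)*(w^3 + 7*w^2 + 16*w + 12) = (w + 2)*(w + 4)*(w^2 + 5*w + 6) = (w + 2)^2*(w + 4)*(w + 3)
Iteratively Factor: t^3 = (t)*(t^2) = t^2*(t)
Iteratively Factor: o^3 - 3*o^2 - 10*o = (o)*(o^2 - 3*o - 10) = o*(o + 2)*(o - 5)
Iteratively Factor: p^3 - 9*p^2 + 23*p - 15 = (p - 5)*(p^2 - 4*p + 3) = (p - 5)*(p - 1)*(p - 3)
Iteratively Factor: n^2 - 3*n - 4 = (n - 4)*(n + 1)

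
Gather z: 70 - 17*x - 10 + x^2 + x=x^2 - 16*x + 60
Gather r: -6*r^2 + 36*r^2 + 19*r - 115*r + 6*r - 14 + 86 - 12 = 30*r^2 - 90*r + 60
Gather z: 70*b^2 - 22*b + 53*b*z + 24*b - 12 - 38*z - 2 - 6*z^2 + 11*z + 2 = 70*b^2 + 2*b - 6*z^2 + z*(53*b - 27) - 12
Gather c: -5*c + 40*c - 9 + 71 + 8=35*c + 70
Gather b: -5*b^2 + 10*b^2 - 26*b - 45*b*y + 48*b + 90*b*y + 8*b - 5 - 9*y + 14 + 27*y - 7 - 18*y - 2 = 5*b^2 + b*(45*y + 30)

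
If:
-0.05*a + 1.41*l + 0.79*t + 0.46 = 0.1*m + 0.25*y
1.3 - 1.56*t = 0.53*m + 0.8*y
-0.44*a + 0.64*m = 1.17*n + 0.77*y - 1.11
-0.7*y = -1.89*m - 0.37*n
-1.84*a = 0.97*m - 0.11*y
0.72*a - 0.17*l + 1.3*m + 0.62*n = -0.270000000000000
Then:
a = 1.10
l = -4.22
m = -2.76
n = 2.92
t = 4.80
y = -5.91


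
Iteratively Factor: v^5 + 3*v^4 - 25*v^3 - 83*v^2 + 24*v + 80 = (v + 4)*(v^4 - v^3 - 21*v^2 + v + 20) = (v - 1)*(v + 4)*(v^3 - 21*v - 20) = (v - 1)*(v + 1)*(v + 4)*(v^2 - v - 20) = (v - 1)*(v + 1)*(v + 4)^2*(v - 5)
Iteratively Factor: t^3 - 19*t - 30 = (t + 3)*(t^2 - 3*t - 10) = (t + 2)*(t + 3)*(t - 5)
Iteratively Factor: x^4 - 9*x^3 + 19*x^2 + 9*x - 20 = (x - 4)*(x^3 - 5*x^2 - x + 5) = (x - 4)*(x + 1)*(x^2 - 6*x + 5) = (x - 4)*(x - 1)*(x + 1)*(x - 5)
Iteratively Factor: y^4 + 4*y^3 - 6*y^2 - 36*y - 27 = (y + 3)*(y^3 + y^2 - 9*y - 9) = (y + 3)^2*(y^2 - 2*y - 3) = (y + 1)*(y + 3)^2*(y - 3)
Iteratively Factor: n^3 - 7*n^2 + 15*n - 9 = (n - 3)*(n^2 - 4*n + 3) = (n - 3)^2*(n - 1)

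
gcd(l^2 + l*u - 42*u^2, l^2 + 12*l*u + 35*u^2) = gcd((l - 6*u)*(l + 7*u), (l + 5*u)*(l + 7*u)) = l + 7*u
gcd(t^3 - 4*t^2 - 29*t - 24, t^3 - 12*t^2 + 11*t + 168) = t^2 - 5*t - 24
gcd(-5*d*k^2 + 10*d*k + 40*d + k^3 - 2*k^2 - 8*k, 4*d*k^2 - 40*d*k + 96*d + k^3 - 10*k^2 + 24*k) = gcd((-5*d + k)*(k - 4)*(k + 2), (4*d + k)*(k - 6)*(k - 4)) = k - 4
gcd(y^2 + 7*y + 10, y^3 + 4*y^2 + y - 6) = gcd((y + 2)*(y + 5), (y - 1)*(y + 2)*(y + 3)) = y + 2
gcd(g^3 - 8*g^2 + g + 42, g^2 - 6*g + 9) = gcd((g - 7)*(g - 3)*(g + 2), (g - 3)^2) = g - 3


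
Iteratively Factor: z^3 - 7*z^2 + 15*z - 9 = (z - 1)*(z^2 - 6*z + 9) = (z - 3)*(z - 1)*(z - 3)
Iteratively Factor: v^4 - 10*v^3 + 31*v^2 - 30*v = (v - 2)*(v^3 - 8*v^2 + 15*v) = v*(v - 2)*(v^2 - 8*v + 15) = v*(v - 3)*(v - 2)*(v - 5)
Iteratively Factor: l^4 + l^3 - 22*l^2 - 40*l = (l + 2)*(l^3 - l^2 - 20*l) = (l - 5)*(l + 2)*(l^2 + 4*l) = (l - 5)*(l + 2)*(l + 4)*(l)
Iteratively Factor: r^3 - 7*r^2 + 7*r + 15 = (r - 3)*(r^2 - 4*r - 5) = (r - 3)*(r + 1)*(r - 5)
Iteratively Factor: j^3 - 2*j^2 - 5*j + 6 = (j - 1)*(j^2 - j - 6) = (j - 3)*(j - 1)*(j + 2)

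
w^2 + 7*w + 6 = (w + 1)*(w + 6)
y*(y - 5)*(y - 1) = y^3 - 6*y^2 + 5*y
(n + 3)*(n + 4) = n^2 + 7*n + 12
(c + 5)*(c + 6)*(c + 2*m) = c^3 + 2*c^2*m + 11*c^2 + 22*c*m + 30*c + 60*m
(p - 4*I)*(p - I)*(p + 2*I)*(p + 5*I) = p^4 + 2*I*p^3 + 21*p^2 + 22*I*p + 40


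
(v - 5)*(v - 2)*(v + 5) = v^3 - 2*v^2 - 25*v + 50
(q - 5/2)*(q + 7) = q^2 + 9*q/2 - 35/2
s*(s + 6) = s^2 + 6*s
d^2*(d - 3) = d^3 - 3*d^2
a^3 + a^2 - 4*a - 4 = (a - 2)*(a + 1)*(a + 2)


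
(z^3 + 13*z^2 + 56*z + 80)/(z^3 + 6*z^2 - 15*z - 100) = (z^2 + 8*z + 16)/(z^2 + z - 20)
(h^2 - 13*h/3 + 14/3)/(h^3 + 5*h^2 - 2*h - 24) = (h - 7/3)/(h^2 + 7*h + 12)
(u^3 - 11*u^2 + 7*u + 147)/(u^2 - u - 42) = (u^2 - 4*u - 21)/(u + 6)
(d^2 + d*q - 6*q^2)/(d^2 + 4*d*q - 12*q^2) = (d + 3*q)/(d + 6*q)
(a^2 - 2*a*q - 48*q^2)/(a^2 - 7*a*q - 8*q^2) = (a + 6*q)/(a + q)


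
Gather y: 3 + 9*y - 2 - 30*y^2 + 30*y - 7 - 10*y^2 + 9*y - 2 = -40*y^2 + 48*y - 8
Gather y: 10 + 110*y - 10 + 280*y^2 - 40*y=280*y^2 + 70*y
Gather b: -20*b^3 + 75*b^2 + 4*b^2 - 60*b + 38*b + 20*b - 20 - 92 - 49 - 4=-20*b^3 + 79*b^2 - 2*b - 165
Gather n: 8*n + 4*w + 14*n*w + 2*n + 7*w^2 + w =n*(14*w + 10) + 7*w^2 + 5*w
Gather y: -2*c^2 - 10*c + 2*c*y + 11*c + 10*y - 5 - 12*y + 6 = -2*c^2 + c + y*(2*c - 2) + 1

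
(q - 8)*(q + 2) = q^2 - 6*q - 16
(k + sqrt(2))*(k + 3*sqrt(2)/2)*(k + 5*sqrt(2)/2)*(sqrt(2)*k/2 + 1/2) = sqrt(2)*k^4/2 + 11*k^3/2 + 41*sqrt(2)*k^2/4 + 61*k/4 + 15*sqrt(2)/4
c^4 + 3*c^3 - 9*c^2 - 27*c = c*(c - 3)*(c + 3)^2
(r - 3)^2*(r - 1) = r^3 - 7*r^2 + 15*r - 9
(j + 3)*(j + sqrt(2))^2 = j^3 + 2*sqrt(2)*j^2 + 3*j^2 + 2*j + 6*sqrt(2)*j + 6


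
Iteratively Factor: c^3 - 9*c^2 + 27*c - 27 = (c - 3)*(c^2 - 6*c + 9) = (c - 3)^2*(c - 3)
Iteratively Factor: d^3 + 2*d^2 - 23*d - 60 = (d - 5)*(d^2 + 7*d + 12) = (d - 5)*(d + 4)*(d + 3)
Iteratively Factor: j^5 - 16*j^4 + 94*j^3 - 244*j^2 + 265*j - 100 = (j - 4)*(j^4 - 12*j^3 + 46*j^2 - 60*j + 25) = (j - 4)*(j - 1)*(j^3 - 11*j^2 + 35*j - 25) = (j - 5)*(j - 4)*(j - 1)*(j^2 - 6*j + 5) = (j - 5)^2*(j - 4)*(j - 1)*(j - 1)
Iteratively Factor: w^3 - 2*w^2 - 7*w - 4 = (w + 1)*(w^2 - 3*w - 4) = (w + 1)^2*(w - 4)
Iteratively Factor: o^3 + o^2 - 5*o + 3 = (o - 1)*(o^2 + 2*o - 3) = (o - 1)^2*(o + 3)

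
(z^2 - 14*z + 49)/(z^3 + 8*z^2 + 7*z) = (z^2 - 14*z + 49)/(z*(z^2 + 8*z + 7))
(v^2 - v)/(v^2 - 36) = v*(v - 1)/(v^2 - 36)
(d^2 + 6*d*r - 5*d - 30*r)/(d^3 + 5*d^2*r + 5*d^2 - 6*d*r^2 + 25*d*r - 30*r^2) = (5 - d)/(-d^2 + d*r - 5*d + 5*r)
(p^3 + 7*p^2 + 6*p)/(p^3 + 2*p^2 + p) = (p + 6)/(p + 1)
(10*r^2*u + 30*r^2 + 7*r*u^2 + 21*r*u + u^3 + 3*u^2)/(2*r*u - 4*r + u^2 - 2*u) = (5*r*u + 15*r + u^2 + 3*u)/(u - 2)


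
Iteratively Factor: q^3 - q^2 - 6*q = (q - 3)*(q^2 + 2*q) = q*(q - 3)*(q + 2)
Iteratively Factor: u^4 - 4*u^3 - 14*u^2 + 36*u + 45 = (u - 5)*(u^3 + u^2 - 9*u - 9) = (u - 5)*(u + 3)*(u^2 - 2*u - 3) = (u - 5)*(u + 1)*(u + 3)*(u - 3)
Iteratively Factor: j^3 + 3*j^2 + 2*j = (j + 2)*(j^2 + j) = (j + 1)*(j + 2)*(j)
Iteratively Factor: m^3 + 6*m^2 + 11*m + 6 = (m + 3)*(m^2 + 3*m + 2) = (m + 2)*(m + 3)*(m + 1)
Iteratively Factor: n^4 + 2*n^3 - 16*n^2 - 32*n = (n + 2)*(n^3 - 16*n) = (n + 2)*(n + 4)*(n^2 - 4*n) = (n - 4)*(n + 2)*(n + 4)*(n)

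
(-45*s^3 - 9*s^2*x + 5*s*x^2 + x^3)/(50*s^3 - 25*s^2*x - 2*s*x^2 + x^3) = (-9*s^2 + x^2)/(10*s^2 - 7*s*x + x^2)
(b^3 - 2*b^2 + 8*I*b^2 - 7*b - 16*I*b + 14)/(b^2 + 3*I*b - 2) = (b^2 + b*(-2 + 7*I) - 14*I)/(b + 2*I)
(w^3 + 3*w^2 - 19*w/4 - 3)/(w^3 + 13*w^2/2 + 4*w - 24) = (w + 1/2)/(w + 4)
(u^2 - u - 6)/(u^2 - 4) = (u - 3)/(u - 2)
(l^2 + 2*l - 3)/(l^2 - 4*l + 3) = (l + 3)/(l - 3)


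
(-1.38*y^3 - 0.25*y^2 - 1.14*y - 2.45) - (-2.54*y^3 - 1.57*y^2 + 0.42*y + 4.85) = 1.16*y^3 + 1.32*y^2 - 1.56*y - 7.3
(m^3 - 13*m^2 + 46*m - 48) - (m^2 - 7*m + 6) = m^3 - 14*m^2 + 53*m - 54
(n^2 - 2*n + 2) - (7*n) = n^2 - 9*n + 2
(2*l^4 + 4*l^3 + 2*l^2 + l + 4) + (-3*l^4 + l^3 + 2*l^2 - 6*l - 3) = -l^4 + 5*l^3 + 4*l^2 - 5*l + 1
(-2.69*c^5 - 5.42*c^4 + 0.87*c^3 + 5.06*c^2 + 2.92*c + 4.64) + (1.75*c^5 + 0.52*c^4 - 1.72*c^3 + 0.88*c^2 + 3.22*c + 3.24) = -0.94*c^5 - 4.9*c^4 - 0.85*c^3 + 5.94*c^2 + 6.14*c + 7.88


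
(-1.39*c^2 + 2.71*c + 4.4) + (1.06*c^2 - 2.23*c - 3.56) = -0.33*c^2 + 0.48*c + 0.84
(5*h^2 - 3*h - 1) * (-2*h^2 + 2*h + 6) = -10*h^4 + 16*h^3 + 26*h^2 - 20*h - 6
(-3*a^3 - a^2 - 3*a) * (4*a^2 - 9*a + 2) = -12*a^5 + 23*a^4 - 9*a^3 + 25*a^2 - 6*a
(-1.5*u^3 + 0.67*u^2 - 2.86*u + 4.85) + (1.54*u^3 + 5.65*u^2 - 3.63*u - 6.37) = 0.04*u^3 + 6.32*u^2 - 6.49*u - 1.52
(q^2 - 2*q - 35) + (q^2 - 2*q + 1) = 2*q^2 - 4*q - 34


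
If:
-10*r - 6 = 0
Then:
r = -3/5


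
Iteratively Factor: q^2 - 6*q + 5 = (q - 5)*(q - 1)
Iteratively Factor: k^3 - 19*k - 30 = (k + 3)*(k^2 - 3*k - 10) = (k + 2)*(k + 3)*(k - 5)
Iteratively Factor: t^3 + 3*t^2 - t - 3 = (t + 1)*(t^2 + 2*t - 3) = (t + 1)*(t + 3)*(t - 1)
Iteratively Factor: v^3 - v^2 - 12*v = (v - 4)*(v^2 + 3*v) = v*(v - 4)*(v + 3)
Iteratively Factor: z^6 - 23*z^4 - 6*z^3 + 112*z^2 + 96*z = (z + 4)*(z^5 - 4*z^4 - 7*z^3 + 22*z^2 + 24*z) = (z - 3)*(z + 4)*(z^4 - z^3 - 10*z^2 - 8*z) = (z - 4)*(z - 3)*(z + 4)*(z^3 + 3*z^2 + 2*z) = (z - 4)*(z - 3)*(z + 2)*(z + 4)*(z^2 + z) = z*(z - 4)*(z - 3)*(z + 2)*(z + 4)*(z + 1)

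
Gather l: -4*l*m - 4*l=l*(-4*m - 4)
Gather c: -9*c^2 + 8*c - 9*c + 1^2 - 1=-9*c^2 - c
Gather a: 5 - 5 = 0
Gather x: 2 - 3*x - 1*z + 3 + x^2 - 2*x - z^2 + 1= x^2 - 5*x - z^2 - z + 6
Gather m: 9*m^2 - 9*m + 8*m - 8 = 9*m^2 - m - 8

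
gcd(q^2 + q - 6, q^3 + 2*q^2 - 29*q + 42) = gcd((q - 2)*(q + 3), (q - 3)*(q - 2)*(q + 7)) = q - 2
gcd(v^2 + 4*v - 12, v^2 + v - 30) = v + 6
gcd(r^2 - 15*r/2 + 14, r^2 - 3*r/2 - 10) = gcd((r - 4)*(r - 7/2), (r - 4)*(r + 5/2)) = r - 4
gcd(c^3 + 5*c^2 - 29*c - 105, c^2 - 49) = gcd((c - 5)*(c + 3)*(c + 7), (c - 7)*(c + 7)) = c + 7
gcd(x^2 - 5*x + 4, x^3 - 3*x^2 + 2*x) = x - 1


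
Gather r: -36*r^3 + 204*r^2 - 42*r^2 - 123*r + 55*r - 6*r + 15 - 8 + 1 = -36*r^3 + 162*r^2 - 74*r + 8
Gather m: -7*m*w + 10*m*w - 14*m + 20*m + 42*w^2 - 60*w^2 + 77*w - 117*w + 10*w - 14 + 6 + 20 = m*(3*w + 6) - 18*w^2 - 30*w + 12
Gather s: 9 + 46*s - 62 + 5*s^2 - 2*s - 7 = 5*s^2 + 44*s - 60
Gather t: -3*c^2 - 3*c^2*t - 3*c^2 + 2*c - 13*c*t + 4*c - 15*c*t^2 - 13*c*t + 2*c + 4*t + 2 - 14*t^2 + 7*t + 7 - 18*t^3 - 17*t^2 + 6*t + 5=-6*c^2 + 8*c - 18*t^3 + t^2*(-15*c - 31) + t*(-3*c^2 - 26*c + 17) + 14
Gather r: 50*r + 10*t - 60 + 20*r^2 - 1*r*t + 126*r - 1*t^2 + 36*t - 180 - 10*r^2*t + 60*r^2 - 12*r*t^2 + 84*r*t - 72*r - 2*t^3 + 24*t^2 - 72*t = r^2*(80 - 10*t) + r*(-12*t^2 + 83*t + 104) - 2*t^3 + 23*t^2 - 26*t - 240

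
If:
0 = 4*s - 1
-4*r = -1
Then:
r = 1/4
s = 1/4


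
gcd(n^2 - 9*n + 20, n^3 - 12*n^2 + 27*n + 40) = n - 5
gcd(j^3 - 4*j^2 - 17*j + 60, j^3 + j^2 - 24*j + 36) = j - 3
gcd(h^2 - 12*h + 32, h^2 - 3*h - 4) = h - 4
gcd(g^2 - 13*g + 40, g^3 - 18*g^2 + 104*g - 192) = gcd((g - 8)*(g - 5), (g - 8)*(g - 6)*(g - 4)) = g - 8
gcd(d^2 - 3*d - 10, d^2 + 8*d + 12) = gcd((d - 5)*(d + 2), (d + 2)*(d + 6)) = d + 2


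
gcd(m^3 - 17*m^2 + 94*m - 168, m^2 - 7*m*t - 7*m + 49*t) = m - 7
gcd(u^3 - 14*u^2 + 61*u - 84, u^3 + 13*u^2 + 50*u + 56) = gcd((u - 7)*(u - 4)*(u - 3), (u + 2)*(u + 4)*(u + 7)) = 1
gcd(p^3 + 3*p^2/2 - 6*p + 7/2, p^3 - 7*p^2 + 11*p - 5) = p^2 - 2*p + 1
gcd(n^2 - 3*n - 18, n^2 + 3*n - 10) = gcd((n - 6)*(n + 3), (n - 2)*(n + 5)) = 1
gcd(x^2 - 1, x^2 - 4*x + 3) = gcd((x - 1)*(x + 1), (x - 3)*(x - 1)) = x - 1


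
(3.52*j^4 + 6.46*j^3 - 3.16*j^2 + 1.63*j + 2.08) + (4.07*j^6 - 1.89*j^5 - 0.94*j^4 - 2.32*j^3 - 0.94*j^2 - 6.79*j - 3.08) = 4.07*j^6 - 1.89*j^5 + 2.58*j^4 + 4.14*j^3 - 4.1*j^2 - 5.16*j - 1.0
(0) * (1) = 0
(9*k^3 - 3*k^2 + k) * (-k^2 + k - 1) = -9*k^5 + 12*k^4 - 13*k^3 + 4*k^2 - k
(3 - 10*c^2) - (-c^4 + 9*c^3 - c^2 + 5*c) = c^4 - 9*c^3 - 9*c^2 - 5*c + 3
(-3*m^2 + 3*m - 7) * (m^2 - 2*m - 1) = -3*m^4 + 9*m^3 - 10*m^2 + 11*m + 7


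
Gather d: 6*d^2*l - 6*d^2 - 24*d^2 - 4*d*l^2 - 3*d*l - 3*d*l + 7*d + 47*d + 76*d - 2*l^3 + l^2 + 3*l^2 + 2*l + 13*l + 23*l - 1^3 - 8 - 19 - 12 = d^2*(6*l - 30) + d*(-4*l^2 - 6*l + 130) - 2*l^3 + 4*l^2 + 38*l - 40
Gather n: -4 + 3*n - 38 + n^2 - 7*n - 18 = n^2 - 4*n - 60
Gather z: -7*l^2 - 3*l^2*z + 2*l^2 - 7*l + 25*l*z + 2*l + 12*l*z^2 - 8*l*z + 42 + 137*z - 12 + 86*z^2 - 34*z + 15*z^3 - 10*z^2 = -5*l^2 - 5*l + 15*z^3 + z^2*(12*l + 76) + z*(-3*l^2 + 17*l + 103) + 30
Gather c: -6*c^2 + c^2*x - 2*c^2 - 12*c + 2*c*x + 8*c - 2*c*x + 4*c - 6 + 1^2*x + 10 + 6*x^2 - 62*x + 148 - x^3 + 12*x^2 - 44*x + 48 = c^2*(x - 8) - x^3 + 18*x^2 - 105*x + 200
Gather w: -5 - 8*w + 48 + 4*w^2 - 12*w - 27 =4*w^2 - 20*w + 16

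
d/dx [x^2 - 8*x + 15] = 2*x - 8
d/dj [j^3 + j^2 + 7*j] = 3*j^2 + 2*j + 7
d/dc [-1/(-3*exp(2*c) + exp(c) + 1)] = (1 - 6*exp(c))*exp(c)/(-3*exp(2*c) + exp(c) + 1)^2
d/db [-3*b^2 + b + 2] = 1 - 6*b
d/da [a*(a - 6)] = 2*a - 6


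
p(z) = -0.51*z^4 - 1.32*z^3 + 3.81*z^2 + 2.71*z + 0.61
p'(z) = -2.04*z^3 - 3.96*z^2 + 7.62*z + 2.71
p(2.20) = -0.99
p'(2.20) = -21.41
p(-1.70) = 9.24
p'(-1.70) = -11.67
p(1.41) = 6.29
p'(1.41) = -0.14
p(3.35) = -61.41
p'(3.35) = -92.90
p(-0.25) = 0.19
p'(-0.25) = 0.59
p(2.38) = -5.52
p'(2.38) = -29.09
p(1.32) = 6.24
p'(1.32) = 1.18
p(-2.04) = 13.31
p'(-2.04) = -12.00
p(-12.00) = -7777.67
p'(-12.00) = 2866.15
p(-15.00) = -20546.54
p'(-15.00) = 5882.41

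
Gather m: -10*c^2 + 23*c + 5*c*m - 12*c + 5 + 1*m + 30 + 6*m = -10*c^2 + 11*c + m*(5*c + 7) + 35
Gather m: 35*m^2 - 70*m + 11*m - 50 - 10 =35*m^2 - 59*m - 60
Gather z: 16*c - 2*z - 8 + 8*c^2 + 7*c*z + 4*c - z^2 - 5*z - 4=8*c^2 + 20*c - z^2 + z*(7*c - 7) - 12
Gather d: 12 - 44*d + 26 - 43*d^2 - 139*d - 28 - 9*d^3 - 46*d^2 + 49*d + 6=-9*d^3 - 89*d^2 - 134*d + 16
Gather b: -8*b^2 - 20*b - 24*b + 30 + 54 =-8*b^2 - 44*b + 84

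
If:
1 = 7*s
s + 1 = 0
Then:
No Solution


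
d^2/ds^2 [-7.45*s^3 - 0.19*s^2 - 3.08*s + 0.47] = -44.7*s - 0.38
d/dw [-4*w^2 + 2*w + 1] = 2 - 8*w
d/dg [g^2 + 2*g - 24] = 2*g + 2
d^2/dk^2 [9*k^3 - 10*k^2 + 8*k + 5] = 54*k - 20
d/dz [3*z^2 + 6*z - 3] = 6*z + 6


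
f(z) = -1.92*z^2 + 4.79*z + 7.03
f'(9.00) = -29.77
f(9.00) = -105.38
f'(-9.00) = 39.35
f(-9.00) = -191.60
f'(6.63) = -20.67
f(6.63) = -45.61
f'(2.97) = -6.61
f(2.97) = 4.32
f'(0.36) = 3.41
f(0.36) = 8.51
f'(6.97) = -21.97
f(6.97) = -52.86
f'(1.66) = -1.58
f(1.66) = 9.69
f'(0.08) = 4.48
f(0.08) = 7.40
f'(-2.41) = 14.04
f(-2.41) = -15.67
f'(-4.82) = 23.30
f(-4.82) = -60.66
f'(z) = 4.79 - 3.84*z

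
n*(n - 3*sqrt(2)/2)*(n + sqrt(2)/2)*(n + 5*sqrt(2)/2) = n^4 + 3*sqrt(2)*n^3/2 - 13*n^2/2 - 15*sqrt(2)*n/4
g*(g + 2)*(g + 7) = g^3 + 9*g^2 + 14*g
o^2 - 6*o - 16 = (o - 8)*(o + 2)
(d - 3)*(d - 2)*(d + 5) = d^3 - 19*d + 30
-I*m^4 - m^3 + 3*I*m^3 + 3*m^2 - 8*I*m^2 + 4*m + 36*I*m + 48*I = (m - 4)*(m - 4*I)*(m + 3*I)*(-I*m - I)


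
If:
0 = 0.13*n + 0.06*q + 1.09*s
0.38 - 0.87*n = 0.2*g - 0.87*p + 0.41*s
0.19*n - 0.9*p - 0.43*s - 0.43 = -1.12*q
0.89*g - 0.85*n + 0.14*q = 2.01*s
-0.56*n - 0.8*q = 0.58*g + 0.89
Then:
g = -0.35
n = -0.67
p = -1.15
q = -0.38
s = 0.10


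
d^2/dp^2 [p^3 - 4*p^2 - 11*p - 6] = 6*p - 8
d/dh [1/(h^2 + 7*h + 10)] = (-2*h - 7)/(h^2 + 7*h + 10)^2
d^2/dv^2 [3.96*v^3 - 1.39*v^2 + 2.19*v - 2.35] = 23.76*v - 2.78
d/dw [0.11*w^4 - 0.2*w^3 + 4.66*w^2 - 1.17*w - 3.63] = 0.44*w^3 - 0.6*w^2 + 9.32*w - 1.17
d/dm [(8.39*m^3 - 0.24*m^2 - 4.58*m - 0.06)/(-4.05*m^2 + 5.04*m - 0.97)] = (-33.9795*m^4 + 84.5712*m^3 - 44.1735*m^2 - 0.0204000000000022*m + 4.745)/(16.4025*m^4 - 40.824*m^3 + 33.2586*m^2 - 9.7776*m + 0.9409)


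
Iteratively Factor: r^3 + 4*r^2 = (r)*(r^2 + 4*r) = r^2*(r + 4)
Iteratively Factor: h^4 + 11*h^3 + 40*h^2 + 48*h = (h)*(h^3 + 11*h^2 + 40*h + 48) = h*(h + 3)*(h^2 + 8*h + 16) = h*(h + 3)*(h + 4)*(h + 4)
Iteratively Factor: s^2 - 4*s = (s)*(s - 4)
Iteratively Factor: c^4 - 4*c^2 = (c + 2)*(c^3 - 2*c^2) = c*(c + 2)*(c^2 - 2*c) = c*(c - 2)*(c + 2)*(c)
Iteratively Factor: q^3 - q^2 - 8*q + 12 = (q + 3)*(q^2 - 4*q + 4) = (q - 2)*(q + 3)*(q - 2)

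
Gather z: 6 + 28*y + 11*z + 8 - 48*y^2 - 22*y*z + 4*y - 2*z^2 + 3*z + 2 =-48*y^2 + 32*y - 2*z^2 + z*(14 - 22*y) + 16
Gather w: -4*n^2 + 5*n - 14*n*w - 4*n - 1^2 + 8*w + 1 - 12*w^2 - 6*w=-4*n^2 + n - 12*w^2 + w*(2 - 14*n)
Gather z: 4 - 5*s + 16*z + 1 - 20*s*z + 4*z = -5*s + z*(20 - 20*s) + 5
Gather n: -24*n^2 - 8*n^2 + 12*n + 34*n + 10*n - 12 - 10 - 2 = -32*n^2 + 56*n - 24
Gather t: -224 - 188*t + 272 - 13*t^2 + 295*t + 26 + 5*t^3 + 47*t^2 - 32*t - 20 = 5*t^3 + 34*t^2 + 75*t + 54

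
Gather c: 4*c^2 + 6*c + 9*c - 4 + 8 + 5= 4*c^2 + 15*c + 9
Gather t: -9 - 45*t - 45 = -45*t - 54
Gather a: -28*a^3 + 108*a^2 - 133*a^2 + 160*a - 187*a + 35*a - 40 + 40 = -28*a^3 - 25*a^2 + 8*a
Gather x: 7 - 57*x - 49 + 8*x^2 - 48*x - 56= 8*x^2 - 105*x - 98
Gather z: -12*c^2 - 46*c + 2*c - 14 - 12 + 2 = -12*c^2 - 44*c - 24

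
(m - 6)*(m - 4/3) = m^2 - 22*m/3 + 8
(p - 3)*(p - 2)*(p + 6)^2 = p^4 + 7*p^3 - 18*p^2 - 108*p + 216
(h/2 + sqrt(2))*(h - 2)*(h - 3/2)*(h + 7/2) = h^4/2 + sqrt(2)*h^3 - 37*h^2/8 - 37*sqrt(2)*h/4 + 21*h/4 + 21*sqrt(2)/2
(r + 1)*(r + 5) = r^2 + 6*r + 5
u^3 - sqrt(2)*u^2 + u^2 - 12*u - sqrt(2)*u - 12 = (u + 1)*(u - 3*sqrt(2))*(u + 2*sqrt(2))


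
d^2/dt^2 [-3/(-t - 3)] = 6/(t + 3)^3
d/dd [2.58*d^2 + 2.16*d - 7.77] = 5.16*d + 2.16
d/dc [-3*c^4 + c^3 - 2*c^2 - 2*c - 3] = -12*c^3 + 3*c^2 - 4*c - 2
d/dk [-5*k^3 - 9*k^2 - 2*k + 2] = -15*k^2 - 18*k - 2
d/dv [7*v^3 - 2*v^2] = v*(21*v - 4)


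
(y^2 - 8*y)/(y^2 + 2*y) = (y - 8)/(y + 2)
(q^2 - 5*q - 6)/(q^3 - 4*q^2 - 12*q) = (q + 1)/(q*(q + 2))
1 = 1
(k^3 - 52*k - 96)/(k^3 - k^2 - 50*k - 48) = (k + 2)/(k + 1)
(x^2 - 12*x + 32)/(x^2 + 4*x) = (x^2 - 12*x + 32)/(x*(x + 4))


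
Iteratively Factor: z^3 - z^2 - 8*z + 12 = (z - 2)*(z^2 + z - 6) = (z - 2)^2*(z + 3)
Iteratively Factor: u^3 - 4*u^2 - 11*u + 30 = (u + 3)*(u^2 - 7*u + 10) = (u - 5)*(u + 3)*(u - 2)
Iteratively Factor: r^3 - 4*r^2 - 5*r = (r - 5)*(r^2 + r) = r*(r - 5)*(r + 1)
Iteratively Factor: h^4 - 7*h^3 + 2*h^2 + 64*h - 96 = (h - 2)*(h^3 - 5*h^2 - 8*h + 48) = (h - 4)*(h - 2)*(h^2 - h - 12) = (h - 4)*(h - 2)*(h + 3)*(h - 4)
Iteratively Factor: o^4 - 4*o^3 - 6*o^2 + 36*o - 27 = (o - 3)*(o^3 - o^2 - 9*o + 9) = (o - 3)*(o - 1)*(o^2 - 9) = (o - 3)*(o - 1)*(o + 3)*(o - 3)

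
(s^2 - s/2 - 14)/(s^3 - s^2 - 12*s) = (s + 7/2)/(s*(s + 3))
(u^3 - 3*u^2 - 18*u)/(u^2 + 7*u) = (u^2 - 3*u - 18)/(u + 7)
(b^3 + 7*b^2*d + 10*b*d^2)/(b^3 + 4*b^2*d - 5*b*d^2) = (b + 2*d)/(b - d)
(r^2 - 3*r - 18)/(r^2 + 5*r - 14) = (r^2 - 3*r - 18)/(r^2 + 5*r - 14)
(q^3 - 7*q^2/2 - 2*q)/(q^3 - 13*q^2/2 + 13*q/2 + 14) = q*(2*q + 1)/(2*q^2 - 5*q - 7)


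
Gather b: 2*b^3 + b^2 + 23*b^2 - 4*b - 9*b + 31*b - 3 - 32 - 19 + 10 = 2*b^3 + 24*b^2 + 18*b - 44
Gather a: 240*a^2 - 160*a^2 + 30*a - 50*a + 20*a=80*a^2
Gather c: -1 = -1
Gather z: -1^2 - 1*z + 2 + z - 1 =0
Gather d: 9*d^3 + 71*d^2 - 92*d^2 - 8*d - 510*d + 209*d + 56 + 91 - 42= 9*d^3 - 21*d^2 - 309*d + 105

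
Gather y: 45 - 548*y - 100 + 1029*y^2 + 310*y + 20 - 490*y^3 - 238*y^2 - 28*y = -490*y^3 + 791*y^2 - 266*y - 35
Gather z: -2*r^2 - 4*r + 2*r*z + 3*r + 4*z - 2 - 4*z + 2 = -2*r^2 + 2*r*z - r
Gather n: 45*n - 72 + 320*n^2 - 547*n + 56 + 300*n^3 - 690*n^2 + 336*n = 300*n^3 - 370*n^2 - 166*n - 16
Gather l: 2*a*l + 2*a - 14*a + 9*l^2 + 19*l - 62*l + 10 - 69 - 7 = -12*a + 9*l^2 + l*(2*a - 43) - 66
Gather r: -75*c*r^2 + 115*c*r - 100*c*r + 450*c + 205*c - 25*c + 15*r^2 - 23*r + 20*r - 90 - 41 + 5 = 630*c + r^2*(15 - 75*c) + r*(15*c - 3) - 126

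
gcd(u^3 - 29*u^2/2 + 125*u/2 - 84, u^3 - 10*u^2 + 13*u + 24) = u^2 - 11*u + 24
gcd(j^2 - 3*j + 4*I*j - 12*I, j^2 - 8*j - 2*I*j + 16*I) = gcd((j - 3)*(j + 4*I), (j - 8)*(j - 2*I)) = 1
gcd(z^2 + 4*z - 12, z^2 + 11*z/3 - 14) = z + 6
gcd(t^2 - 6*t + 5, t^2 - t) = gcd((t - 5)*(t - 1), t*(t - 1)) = t - 1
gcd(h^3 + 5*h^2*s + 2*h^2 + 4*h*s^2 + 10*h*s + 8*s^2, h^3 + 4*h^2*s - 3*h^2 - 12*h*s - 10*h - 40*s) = h^2 + 4*h*s + 2*h + 8*s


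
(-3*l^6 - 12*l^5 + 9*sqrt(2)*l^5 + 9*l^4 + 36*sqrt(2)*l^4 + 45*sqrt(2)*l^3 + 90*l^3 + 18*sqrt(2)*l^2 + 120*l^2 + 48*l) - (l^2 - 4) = -3*l^6 - 12*l^5 + 9*sqrt(2)*l^5 + 9*l^4 + 36*sqrt(2)*l^4 + 45*sqrt(2)*l^3 + 90*l^3 + 18*sqrt(2)*l^2 + 119*l^2 + 48*l + 4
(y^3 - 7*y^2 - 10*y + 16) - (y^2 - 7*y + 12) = y^3 - 8*y^2 - 3*y + 4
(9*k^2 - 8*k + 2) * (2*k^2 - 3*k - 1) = 18*k^4 - 43*k^3 + 19*k^2 + 2*k - 2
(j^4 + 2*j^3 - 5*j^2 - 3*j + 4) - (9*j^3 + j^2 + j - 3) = j^4 - 7*j^3 - 6*j^2 - 4*j + 7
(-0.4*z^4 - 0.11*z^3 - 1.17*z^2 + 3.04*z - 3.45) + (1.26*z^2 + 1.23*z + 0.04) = -0.4*z^4 - 0.11*z^3 + 0.0900000000000001*z^2 + 4.27*z - 3.41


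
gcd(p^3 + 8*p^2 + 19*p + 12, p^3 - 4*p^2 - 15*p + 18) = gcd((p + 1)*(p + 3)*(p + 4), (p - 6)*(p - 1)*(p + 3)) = p + 3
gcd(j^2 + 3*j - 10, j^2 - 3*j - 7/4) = 1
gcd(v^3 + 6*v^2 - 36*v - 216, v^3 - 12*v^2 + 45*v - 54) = v - 6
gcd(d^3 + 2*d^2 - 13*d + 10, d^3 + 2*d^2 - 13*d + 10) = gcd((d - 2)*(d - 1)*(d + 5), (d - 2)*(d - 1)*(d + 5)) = d^3 + 2*d^2 - 13*d + 10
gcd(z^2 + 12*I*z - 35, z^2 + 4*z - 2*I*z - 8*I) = 1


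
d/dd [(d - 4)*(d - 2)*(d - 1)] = 3*d^2 - 14*d + 14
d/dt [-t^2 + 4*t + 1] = 4 - 2*t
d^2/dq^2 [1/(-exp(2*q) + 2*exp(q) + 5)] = 2*(4*(1 - exp(q))^2*exp(q) + (2*exp(q) - 1)*(-exp(2*q) + 2*exp(q) + 5))*exp(q)/(-exp(2*q) + 2*exp(q) + 5)^3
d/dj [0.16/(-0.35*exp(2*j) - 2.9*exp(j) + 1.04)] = (0.112*exp(j) + 0.464)*exp(j)/(0.35*exp(2*j) + 2.9*exp(j) - 1.04)^2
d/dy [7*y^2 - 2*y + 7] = 14*y - 2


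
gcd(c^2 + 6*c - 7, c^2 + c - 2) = c - 1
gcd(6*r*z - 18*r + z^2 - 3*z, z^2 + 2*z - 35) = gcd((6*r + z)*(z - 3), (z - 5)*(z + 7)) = 1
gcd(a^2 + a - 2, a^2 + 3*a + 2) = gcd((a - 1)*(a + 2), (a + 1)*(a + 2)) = a + 2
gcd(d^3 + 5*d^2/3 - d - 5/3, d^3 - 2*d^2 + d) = d - 1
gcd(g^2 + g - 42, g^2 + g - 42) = g^2 + g - 42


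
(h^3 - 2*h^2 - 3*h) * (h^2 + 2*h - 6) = h^5 - 13*h^3 + 6*h^2 + 18*h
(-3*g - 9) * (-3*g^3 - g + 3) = 9*g^4 + 27*g^3 + 3*g^2 - 27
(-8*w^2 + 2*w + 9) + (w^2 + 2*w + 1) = -7*w^2 + 4*w + 10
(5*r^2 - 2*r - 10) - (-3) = 5*r^2 - 2*r - 7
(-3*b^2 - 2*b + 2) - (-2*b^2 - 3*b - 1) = -b^2 + b + 3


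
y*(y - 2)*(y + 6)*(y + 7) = y^4 + 11*y^3 + 16*y^2 - 84*y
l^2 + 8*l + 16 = (l + 4)^2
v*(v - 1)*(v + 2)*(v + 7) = v^4 + 8*v^3 + 5*v^2 - 14*v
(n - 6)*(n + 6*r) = n^2 + 6*n*r - 6*n - 36*r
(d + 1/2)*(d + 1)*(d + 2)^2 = d^4 + 11*d^3/2 + 21*d^2/2 + 8*d + 2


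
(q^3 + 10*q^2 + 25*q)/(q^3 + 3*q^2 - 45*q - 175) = q/(q - 7)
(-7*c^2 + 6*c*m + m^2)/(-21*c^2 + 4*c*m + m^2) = (c - m)/(3*c - m)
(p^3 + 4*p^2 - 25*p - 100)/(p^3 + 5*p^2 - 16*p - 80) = (p - 5)/(p - 4)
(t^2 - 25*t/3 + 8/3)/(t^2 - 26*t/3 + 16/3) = (3*t - 1)/(3*t - 2)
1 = 1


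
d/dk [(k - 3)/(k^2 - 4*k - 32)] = (k^2 - 4*k - 2*(k - 3)*(k - 2) - 32)/(-k^2 + 4*k + 32)^2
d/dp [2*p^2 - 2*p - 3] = 4*p - 2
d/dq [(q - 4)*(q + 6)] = 2*q + 2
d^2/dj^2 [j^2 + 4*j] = 2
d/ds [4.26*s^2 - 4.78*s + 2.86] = 8.52*s - 4.78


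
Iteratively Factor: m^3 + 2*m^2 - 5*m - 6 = (m + 3)*(m^2 - m - 2) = (m - 2)*(m + 3)*(m + 1)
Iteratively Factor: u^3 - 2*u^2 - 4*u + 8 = (u + 2)*(u^2 - 4*u + 4) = (u - 2)*(u + 2)*(u - 2)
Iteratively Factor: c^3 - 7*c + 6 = (c + 3)*(c^2 - 3*c + 2) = (c - 2)*(c + 3)*(c - 1)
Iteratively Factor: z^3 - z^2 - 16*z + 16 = (z + 4)*(z^2 - 5*z + 4) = (z - 4)*(z + 4)*(z - 1)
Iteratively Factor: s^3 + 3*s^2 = (s)*(s^2 + 3*s) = s*(s + 3)*(s)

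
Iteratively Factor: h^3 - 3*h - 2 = (h - 2)*(h^2 + 2*h + 1) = (h - 2)*(h + 1)*(h + 1)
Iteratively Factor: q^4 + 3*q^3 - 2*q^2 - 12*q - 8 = (q + 1)*(q^3 + 2*q^2 - 4*q - 8) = (q - 2)*(q + 1)*(q^2 + 4*q + 4) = (q - 2)*(q + 1)*(q + 2)*(q + 2)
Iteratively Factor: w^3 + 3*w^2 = (w)*(w^2 + 3*w) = w*(w + 3)*(w)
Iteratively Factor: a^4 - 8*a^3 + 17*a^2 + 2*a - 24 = (a - 3)*(a^3 - 5*a^2 + 2*a + 8) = (a - 4)*(a - 3)*(a^2 - a - 2) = (a - 4)*(a - 3)*(a - 2)*(a + 1)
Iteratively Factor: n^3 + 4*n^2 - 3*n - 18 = (n + 3)*(n^2 + n - 6) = (n + 3)^2*(n - 2)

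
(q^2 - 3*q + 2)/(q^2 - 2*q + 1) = (q - 2)/(q - 1)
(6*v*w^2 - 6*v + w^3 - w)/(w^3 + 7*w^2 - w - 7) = (6*v + w)/(w + 7)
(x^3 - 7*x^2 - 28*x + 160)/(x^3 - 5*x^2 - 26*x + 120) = (x - 8)/(x - 6)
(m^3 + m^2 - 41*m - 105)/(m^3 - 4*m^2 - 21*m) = (m + 5)/m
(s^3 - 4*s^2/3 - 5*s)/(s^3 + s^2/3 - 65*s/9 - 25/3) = 3*s/(3*s + 5)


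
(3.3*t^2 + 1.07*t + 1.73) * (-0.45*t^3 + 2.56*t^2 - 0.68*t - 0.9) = -1.485*t^5 + 7.9665*t^4 - 0.2833*t^3 + 0.7312*t^2 - 2.1394*t - 1.557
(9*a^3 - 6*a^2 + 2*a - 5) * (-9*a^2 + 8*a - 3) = -81*a^5 + 126*a^4 - 93*a^3 + 79*a^2 - 46*a + 15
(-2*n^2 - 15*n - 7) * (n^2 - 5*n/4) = -2*n^4 - 25*n^3/2 + 47*n^2/4 + 35*n/4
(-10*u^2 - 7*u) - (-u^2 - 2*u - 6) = -9*u^2 - 5*u + 6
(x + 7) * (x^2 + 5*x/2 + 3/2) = x^3 + 19*x^2/2 + 19*x + 21/2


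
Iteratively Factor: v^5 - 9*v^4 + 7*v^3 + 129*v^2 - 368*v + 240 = (v - 5)*(v^4 - 4*v^3 - 13*v^2 + 64*v - 48) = (v - 5)*(v - 3)*(v^3 - v^2 - 16*v + 16) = (v - 5)*(v - 3)*(v + 4)*(v^2 - 5*v + 4) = (v - 5)*(v - 4)*(v - 3)*(v + 4)*(v - 1)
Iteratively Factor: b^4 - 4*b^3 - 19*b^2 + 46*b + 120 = (b + 3)*(b^3 - 7*b^2 + 2*b + 40) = (b + 2)*(b + 3)*(b^2 - 9*b + 20) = (b - 5)*(b + 2)*(b + 3)*(b - 4)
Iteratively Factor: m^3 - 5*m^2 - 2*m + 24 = (m - 4)*(m^2 - m - 6) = (m - 4)*(m - 3)*(m + 2)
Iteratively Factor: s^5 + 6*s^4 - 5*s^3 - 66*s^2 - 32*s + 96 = (s + 2)*(s^4 + 4*s^3 - 13*s^2 - 40*s + 48) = (s + 2)*(s + 4)*(s^3 - 13*s + 12) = (s - 1)*(s + 2)*(s + 4)*(s^2 + s - 12) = (s - 1)*(s + 2)*(s + 4)^2*(s - 3)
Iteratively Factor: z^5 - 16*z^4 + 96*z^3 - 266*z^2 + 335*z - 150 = (z - 2)*(z^4 - 14*z^3 + 68*z^2 - 130*z + 75) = (z - 5)*(z - 2)*(z^3 - 9*z^2 + 23*z - 15) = (z - 5)*(z - 2)*(z - 1)*(z^2 - 8*z + 15) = (z - 5)*(z - 3)*(z - 2)*(z - 1)*(z - 5)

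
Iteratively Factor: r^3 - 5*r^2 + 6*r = (r - 3)*(r^2 - 2*r) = r*(r - 3)*(r - 2)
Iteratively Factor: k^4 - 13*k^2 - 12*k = (k + 1)*(k^3 - k^2 - 12*k) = (k + 1)*(k + 3)*(k^2 - 4*k) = (k - 4)*(k + 1)*(k + 3)*(k)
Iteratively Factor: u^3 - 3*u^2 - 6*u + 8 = (u + 2)*(u^2 - 5*u + 4) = (u - 4)*(u + 2)*(u - 1)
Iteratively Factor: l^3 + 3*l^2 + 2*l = (l + 1)*(l^2 + 2*l) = l*(l + 1)*(l + 2)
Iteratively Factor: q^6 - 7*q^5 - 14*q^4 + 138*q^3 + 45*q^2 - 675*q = (q + 3)*(q^5 - 10*q^4 + 16*q^3 + 90*q^2 - 225*q) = (q + 3)^2*(q^4 - 13*q^3 + 55*q^2 - 75*q) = q*(q + 3)^2*(q^3 - 13*q^2 + 55*q - 75) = q*(q - 3)*(q + 3)^2*(q^2 - 10*q + 25) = q*(q - 5)*(q - 3)*(q + 3)^2*(q - 5)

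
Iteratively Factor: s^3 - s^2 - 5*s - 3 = (s + 1)*(s^2 - 2*s - 3) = (s - 3)*(s + 1)*(s + 1)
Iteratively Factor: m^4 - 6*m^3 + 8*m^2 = (m - 2)*(m^3 - 4*m^2) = m*(m - 2)*(m^2 - 4*m) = m*(m - 4)*(m - 2)*(m)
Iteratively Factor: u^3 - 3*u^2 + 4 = (u - 2)*(u^2 - u - 2) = (u - 2)*(u + 1)*(u - 2)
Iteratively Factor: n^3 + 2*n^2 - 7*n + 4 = (n - 1)*(n^2 + 3*n - 4) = (n - 1)*(n + 4)*(n - 1)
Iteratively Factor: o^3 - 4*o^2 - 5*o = (o + 1)*(o^2 - 5*o) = o*(o + 1)*(o - 5)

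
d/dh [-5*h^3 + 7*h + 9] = 7 - 15*h^2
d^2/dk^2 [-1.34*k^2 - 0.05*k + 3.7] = -2.68000000000000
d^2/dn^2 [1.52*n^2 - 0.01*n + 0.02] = 3.04000000000000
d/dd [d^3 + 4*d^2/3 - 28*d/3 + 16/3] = 3*d^2 + 8*d/3 - 28/3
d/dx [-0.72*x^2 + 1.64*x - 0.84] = 1.64 - 1.44*x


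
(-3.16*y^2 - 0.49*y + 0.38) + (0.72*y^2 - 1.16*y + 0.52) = -2.44*y^2 - 1.65*y + 0.9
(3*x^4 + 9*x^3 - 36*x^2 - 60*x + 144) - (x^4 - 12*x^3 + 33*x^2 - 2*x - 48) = 2*x^4 + 21*x^3 - 69*x^2 - 58*x + 192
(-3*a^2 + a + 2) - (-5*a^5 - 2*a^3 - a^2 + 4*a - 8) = 5*a^5 + 2*a^3 - 2*a^2 - 3*a + 10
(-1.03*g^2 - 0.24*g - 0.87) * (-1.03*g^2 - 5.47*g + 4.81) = 1.0609*g^4 + 5.8813*g^3 - 2.7454*g^2 + 3.6045*g - 4.1847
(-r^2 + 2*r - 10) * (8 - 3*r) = 3*r^3 - 14*r^2 + 46*r - 80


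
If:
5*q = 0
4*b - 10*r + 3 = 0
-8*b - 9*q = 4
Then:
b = -1/2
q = 0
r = 1/10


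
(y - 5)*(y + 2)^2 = y^3 - y^2 - 16*y - 20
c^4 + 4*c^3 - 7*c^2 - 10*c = c*(c - 2)*(c + 1)*(c + 5)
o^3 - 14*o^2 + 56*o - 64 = (o - 8)*(o - 4)*(o - 2)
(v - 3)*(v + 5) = v^2 + 2*v - 15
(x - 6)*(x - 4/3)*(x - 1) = x^3 - 25*x^2/3 + 46*x/3 - 8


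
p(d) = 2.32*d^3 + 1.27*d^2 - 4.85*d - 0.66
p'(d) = 6.96*d^2 + 2.54*d - 4.85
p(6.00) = 517.08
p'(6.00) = 260.95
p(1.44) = 1.92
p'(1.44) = 13.24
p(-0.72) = 2.62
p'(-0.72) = -3.07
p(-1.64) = 0.48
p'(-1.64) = 9.70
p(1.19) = -0.72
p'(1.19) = 8.03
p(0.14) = -1.31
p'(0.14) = -4.36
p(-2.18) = -8.09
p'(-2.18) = 22.69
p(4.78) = 258.55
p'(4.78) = 166.32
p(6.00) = 517.08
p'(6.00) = 260.95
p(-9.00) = -1545.42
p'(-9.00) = 536.05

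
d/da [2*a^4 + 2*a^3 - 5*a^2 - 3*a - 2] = 8*a^3 + 6*a^2 - 10*a - 3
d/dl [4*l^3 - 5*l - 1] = 12*l^2 - 5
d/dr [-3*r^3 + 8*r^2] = r*(16 - 9*r)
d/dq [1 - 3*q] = -3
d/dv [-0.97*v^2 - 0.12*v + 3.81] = -1.94*v - 0.12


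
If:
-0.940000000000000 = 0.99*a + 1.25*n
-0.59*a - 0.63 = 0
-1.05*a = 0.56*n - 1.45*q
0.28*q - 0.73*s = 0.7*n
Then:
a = -1.07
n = 0.09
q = -0.74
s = -0.37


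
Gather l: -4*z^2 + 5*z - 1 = -4*z^2 + 5*z - 1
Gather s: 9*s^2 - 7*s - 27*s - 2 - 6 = 9*s^2 - 34*s - 8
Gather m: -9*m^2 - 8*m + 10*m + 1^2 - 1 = -9*m^2 + 2*m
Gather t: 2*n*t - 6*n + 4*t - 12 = -6*n + t*(2*n + 4) - 12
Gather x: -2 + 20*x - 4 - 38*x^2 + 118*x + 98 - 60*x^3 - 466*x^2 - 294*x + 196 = -60*x^3 - 504*x^2 - 156*x + 288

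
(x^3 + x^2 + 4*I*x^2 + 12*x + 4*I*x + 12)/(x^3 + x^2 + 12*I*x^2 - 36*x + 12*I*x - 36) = (x - 2*I)/(x + 6*I)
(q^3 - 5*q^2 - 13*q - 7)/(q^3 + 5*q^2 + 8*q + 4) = (q^2 - 6*q - 7)/(q^2 + 4*q + 4)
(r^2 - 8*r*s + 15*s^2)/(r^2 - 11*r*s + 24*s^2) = (r - 5*s)/(r - 8*s)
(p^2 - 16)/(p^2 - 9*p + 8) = (p^2 - 16)/(p^2 - 9*p + 8)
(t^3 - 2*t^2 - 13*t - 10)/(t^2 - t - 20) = (t^2 + 3*t + 2)/(t + 4)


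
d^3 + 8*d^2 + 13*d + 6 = (d + 1)^2*(d + 6)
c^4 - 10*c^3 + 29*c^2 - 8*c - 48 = (c - 4)^2*(c - 3)*(c + 1)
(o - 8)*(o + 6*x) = o^2 + 6*o*x - 8*o - 48*x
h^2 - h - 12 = (h - 4)*(h + 3)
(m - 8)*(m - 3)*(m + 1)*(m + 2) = m^4 - 8*m^3 - 7*m^2 + 50*m + 48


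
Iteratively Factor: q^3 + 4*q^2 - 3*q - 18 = (q - 2)*(q^2 + 6*q + 9) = (q - 2)*(q + 3)*(q + 3)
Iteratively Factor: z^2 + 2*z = (z + 2)*(z)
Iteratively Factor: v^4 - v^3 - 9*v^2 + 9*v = (v - 3)*(v^3 + 2*v^2 - 3*v) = (v - 3)*(v - 1)*(v^2 + 3*v) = (v - 3)*(v - 1)*(v + 3)*(v)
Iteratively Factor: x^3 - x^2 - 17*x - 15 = (x + 3)*(x^2 - 4*x - 5) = (x + 1)*(x + 3)*(x - 5)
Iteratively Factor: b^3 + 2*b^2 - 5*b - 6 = (b - 2)*(b^2 + 4*b + 3) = (b - 2)*(b + 1)*(b + 3)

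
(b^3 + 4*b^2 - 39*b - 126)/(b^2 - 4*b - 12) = (b^2 + 10*b + 21)/(b + 2)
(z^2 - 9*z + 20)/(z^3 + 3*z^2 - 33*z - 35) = (z - 4)/(z^2 + 8*z + 7)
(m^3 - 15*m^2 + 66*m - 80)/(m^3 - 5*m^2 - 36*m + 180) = (m^2 - 10*m + 16)/(m^2 - 36)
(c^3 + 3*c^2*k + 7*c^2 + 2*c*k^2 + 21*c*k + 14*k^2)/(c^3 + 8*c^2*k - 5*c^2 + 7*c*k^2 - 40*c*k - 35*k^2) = (c^2 + 2*c*k + 7*c + 14*k)/(c^2 + 7*c*k - 5*c - 35*k)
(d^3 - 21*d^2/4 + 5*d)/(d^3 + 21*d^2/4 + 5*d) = (4*d^2 - 21*d + 20)/(4*d^2 + 21*d + 20)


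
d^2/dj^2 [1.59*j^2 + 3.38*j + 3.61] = 3.18000000000000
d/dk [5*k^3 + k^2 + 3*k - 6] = 15*k^2 + 2*k + 3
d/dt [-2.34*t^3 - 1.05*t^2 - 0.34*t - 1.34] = -7.02*t^2 - 2.1*t - 0.34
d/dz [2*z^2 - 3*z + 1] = 4*z - 3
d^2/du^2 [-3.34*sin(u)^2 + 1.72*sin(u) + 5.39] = -1.72*sin(u) - 6.68*cos(2*u)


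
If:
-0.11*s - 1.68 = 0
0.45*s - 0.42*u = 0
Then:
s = -15.27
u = -16.36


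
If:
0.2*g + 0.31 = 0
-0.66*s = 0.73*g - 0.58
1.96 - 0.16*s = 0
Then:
No Solution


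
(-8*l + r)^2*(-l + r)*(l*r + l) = -64*l^4*r - 64*l^4 + 80*l^3*r^2 + 80*l^3*r - 17*l^2*r^3 - 17*l^2*r^2 + l*r^4 + l*r^3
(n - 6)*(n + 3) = n^2 - 3*n - 18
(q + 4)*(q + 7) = q^2 + 11*q + 28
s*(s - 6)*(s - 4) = s^3 - 10*s^2 + 24*s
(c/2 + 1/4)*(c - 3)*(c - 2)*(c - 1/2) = c^4/2 - 5*c^3/2 + 23*c^2/8 + 5*c/8 - 3/4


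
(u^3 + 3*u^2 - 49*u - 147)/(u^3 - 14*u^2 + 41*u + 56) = (u^2 + 10*u + 21)/(u^2 - 7*u - 8)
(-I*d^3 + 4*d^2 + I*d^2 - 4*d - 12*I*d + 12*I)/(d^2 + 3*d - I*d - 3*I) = (-I*d^3 + d^2*(4 + I) + d*(-4 - 12*I) + 12*I)/(d^2 + d*(3 - I) - 3*I)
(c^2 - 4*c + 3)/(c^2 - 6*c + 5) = (c - 3)/(c - 5)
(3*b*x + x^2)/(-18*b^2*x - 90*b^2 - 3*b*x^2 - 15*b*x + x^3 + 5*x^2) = x/(-6*b*x - 30*b + x^2 + 5*x)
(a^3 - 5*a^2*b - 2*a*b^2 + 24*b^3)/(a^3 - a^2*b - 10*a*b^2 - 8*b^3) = (a - 3*b)/(a + b)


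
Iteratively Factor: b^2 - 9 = (b - 3)*(b + 3)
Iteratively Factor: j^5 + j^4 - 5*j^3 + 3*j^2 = (j - 1)*(j^4 + 2*j^3 - 3*j^2) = (j - 1)*(j + 3)*(j^3 - j^2) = (j - 1)^2*(j + 3)*(j^2) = j*(j - 1)^2*(j + 3)*(j)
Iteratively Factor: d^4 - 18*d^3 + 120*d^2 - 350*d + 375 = (d - 5)*(d^3 - 13*d^2 + 55*d - 75) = (d - 5)^2*(d^2 - 8*d + 15) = (d - 5)^3*(d - 3)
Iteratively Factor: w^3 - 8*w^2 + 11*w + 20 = (w + 1)*(w^2 - 9*w + 20) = (w - 5)*(w + 1)*(w - 4)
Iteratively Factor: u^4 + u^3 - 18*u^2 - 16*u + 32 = (u + 2)*(u^3 - u^2 - 16*u + 16) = (u - 1)*(u + 2)*(u^2 - 16) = (u - 4)*(u - 1)*(u + 2)*(u + 4)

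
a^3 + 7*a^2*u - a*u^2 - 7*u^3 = (a - u)*(a + u)*(a + 7*u)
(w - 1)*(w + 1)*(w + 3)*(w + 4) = w^4 + 7*w^3 + 11*w^2 - 7*w - 12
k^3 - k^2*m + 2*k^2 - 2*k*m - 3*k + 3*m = (k - 1)*(k + 3)*(k - m)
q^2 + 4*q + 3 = (q + 1)*(q + 3)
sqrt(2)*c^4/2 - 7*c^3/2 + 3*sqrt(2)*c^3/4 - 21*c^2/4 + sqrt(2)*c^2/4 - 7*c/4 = c*(c + 1/2)*(c - 7*sqrt(2)/2)*(sqrt(2)*c/2 + sqrt(2)/2)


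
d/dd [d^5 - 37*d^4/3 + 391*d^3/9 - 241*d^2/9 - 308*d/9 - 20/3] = 5*d^4 - 148*d^3/3 + 391*d^2/3 - 482*d/9 - 308/9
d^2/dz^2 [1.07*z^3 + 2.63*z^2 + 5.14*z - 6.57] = 6.42*z + 5.26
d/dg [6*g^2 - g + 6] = 12*g - 1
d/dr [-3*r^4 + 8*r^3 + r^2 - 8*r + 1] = -12*r^3 + 24*r^2 + 2*r - 8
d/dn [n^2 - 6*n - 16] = 2*n - 6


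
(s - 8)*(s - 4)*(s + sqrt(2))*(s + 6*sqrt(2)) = s^4 - 12*s^3 + 7*sqrt(2)*s^3 - 84*sqrt(2)*s^2 + 44*s^2 - 144*s + 224*sqrt(2)*s + 384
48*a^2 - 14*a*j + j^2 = (-8*a + j)*(-6*a + j)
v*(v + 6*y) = v^2 + 6*v*y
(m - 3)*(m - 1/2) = m^2 - 7*m/2 + 3/2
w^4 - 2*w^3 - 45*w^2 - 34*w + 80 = (w - 8)*(w - 1)*(w + 2)*(w + 5)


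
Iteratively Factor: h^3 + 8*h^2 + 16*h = (h)*(h^2 + 8*h + 16) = h*(h + 4)*(h + 4)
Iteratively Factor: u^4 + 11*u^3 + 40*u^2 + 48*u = (u + 4)*(u^3 + 7*u^2 + 12*u) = (u + 4)^2*(u^2 + 3*u) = u*(u + 4)^2*(u + 3)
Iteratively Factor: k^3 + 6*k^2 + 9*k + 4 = (k + 1)*(k^2 + 5*k + 4) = (k + 1)*(k + 4)*(k + 1)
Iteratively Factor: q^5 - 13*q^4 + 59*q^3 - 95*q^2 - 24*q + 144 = (q - 3)*(q^4 - 10*q^3 + 29*q^2 - 8*q - 48) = (q - 3)^2*(q^3 - 7*q^2 + 8*q + 16) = (q - 4)*(q - 3)^2*(q^2 - 3*q - 4) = (q - 4)^2*(q - 3)^2*(q + 1)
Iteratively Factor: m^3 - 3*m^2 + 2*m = (m - 2)*(m^2 - m) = m*(m - 2)*(m - 1)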